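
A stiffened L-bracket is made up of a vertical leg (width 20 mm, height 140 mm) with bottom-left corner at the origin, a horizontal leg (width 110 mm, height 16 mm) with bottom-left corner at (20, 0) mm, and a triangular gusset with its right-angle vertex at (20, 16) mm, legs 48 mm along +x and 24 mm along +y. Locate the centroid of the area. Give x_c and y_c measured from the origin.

vertical leg: A = 20 × 140 = 2800.00, centroid at (10.00, 70.00).
horizontal leg: A = 110 × 16 = 1760.00, centroid at (75.00, 8.00).
gusset: A = ½·48·24 = 576.00, centroid at (36.00, 24.00).
ΣA = 5136.00 mm², ΣAx_c = 180736.00 mm³, ΣAy_c = 223904.00 mm³.
x_c = 180736.00/5136.00 = 35.19 mm; y_c = 223904.00/5136.00 = 43.60 mm.

x_c = 35.19 mm, y_c = 43.60 mm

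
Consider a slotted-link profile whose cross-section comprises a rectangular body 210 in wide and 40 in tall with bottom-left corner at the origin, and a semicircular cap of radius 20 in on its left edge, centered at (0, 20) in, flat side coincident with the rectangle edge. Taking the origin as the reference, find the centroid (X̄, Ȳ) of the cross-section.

X̄ = 97.10 in, Ȳ = 20.00 in

Part | A | x̄ᵢ | ȳᵢ | A·x̄ᵢ | A·ȳᵢ
rectangular body | 8400.00 | 105.00 | 20.00 | 882000.00 | 168000.00
semicircular end | 628.32 | -8.49 | 20.00 | -5333.33 | 12566.37
Σ | 9028.32 |  |  | 876666.67 | 180566.37
X̄ = 876666.67 / 9028.32 = 97.10 in
Ȳ = 180566.37 / 9028.32 = 20.00 in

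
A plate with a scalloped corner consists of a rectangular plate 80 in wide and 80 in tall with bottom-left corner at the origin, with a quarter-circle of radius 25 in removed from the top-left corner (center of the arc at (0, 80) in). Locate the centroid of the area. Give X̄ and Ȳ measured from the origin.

plate: A = 80 × 80 = 6400.00, centroid at (40.00, 40.00).
removed quarter-circle: A = −¼π·25² = -490.87, centroid at (10.61, 69.39).
ΣA = 5909.13 in², ΣAX̄ = 250791.67 in³, ΣAȲ = 221938.43 in³.
X̄ = 250791.67/5909.13 = 42.44 in; Ȳ = 221938.43/5909.13 = 37.56 in.

X̄ = 42.44 in, Ȳ = 37.56 in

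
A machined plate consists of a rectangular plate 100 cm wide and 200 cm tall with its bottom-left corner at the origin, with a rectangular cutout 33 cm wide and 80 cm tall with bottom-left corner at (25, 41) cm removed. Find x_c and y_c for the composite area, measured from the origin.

Part | A | x̄ᵢ | ȳᵢ | A·x̄ᵢ | A·ȳᵢ
plate | 20000.00 | 50.00 | 100.00 | 1000000.00 | 2000000.00
hole | -2640.00 | 41.50 | 81.00 | -109560.00 | -213840.00
Σ | 17360.00 |  |  | 890440.00 | 1786160.00
x_c = 890440.00 / 17360.00 = 51.29 cm
y_c = 1786160.00 / 17360.00 = 102.89 cm

x_c = 51.29 cm, y_c = 102.89 cm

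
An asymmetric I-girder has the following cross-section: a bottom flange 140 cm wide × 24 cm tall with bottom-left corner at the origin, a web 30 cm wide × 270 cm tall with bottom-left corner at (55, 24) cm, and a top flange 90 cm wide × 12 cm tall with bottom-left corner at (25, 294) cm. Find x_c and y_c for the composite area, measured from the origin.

x_c = 70.00 cm, y_c = 131.76 cm

bottom flange: A = 140 × 24 = 3360.00, centroid at (70.00, 12.00).
web: A = 30 × 270 = 8100.00, centroid at (70.00, 159.00).
top flange: A = 90 × 12 = 1080.00, centroid at (70.00, 300.00).
ΣA = 12540.00 cm², ΣAx_c = 877800.00 cm³, ΣAy_c = 1652220.00 cm³.
x_c = 877800.00/12540.00 = 70.00 cm; y_c = 1652220.00/12540.00 = 131.76 cm.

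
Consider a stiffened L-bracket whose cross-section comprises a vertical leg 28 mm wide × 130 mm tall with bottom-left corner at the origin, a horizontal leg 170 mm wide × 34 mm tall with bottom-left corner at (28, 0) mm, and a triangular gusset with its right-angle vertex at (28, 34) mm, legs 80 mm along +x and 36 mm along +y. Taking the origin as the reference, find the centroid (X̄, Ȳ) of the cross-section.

X̄ = 72.08 mm, Ȳ = 36.93 mm

Part | A | x̄ᵢ | ȳᵢ | A·x̄ᵢ | A·ȳᵢ
vertical leg | 3640.00 | 14.00 | 65.00 | 50960.00 | 236600.00
horizontal leg | 5780.00 | 113.00 | 17.00 | 653140.00 | 98260.00
gusset | 1440.00 | 54.67 | 46.00 | 78720.00 | 66240.00
Σ | 10860.00 |  |  | 782820.00 | 401100.00
X̄ = 782820.00 / 10860.00 = 72.08 mm
Ȳ = 401100.00 / 10860.00 = 36.93 mm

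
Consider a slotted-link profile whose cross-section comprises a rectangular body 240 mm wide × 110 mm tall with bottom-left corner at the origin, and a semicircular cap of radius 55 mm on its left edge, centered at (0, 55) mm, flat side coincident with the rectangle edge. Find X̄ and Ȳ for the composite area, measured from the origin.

X̄ = 98.14 mm, Ȳ = 55.00 mm

Part | A | x̄ᵢ | ȳᵢ | A·x̄ᵢ | A·ȳᵢ
rectangular body | 26400.00 | 120.00 | 55.00 | 3168000.00 | 1452000.00
semicircular end | 4751.66 | -23.34 | 55.00 | -110916.67 | 261341.24
Σ | 31151.66 |  |  | 3057083.33 | 1713341.24
X̄ = 3057083.33 / 31151.66 = 98.14 mm
Ȳ = 1713341.24 / 31151.66 = 55.00 mm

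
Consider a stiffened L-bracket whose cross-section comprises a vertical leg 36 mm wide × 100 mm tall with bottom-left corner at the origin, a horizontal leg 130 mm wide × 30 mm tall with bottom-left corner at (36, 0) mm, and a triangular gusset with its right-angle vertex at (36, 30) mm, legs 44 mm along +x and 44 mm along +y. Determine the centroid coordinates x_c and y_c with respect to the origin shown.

vertical leg: A = 36 × 100 = 3600.00, centroid at (18.00, 50.00).
horizontal leg: A = 130 × 30 = 3900.00, centroid at (101.00, 15.00).
gusset: A = ½·44·44 = 968.00, centroid at (50.67, 44.67).
ΣA = 8468.00 mm², ΣAx_c = 507745.33 mm³, ΣAy_c = 281737.33 mm³.
x_c = 507745.33/8468.00 = 59.96 mm; y_c = 281737.33/8468.00 = 33.27 mm.

x_c = 59.96 mm, y_c = 33.27 mm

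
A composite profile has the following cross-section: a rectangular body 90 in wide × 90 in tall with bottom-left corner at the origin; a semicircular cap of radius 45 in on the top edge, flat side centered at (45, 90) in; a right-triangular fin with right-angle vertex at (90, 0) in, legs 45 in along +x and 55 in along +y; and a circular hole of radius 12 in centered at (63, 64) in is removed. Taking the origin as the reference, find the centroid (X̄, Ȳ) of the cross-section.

X̄ = 50.48 in, Ȳ = 58.45 in

Part | A | x̄ᵢ | ȳᵢ | A·x̄ᵢ | A·ȳᵢ
rectangular body | 8100.00 | 45.00 | 45.00 | 364500.00 | 364500.00
semicircular top | 3180.86 | 45.00 | 109.10 | 143138.82 | 347027.63
triangular fin | 1237.50 | 105.00 | 18.33 | 129937.50 | 22687.50
hole | -452.39 | 63.00 | 64.00 | -28500.53 | -28952.92
Σ | 12065.97 |  |  | 609075.79 | 705262.21
X̄ = 609075.79 / 12065.97 = 50.48 in
Ȳ = 705262.21 / 12065.97 = 58.45 in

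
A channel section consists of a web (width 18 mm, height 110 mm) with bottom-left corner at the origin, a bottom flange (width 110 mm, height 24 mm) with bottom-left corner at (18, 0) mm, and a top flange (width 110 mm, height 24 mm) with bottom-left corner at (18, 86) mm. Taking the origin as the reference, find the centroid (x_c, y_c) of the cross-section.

Part | A | x̄ᵢ | ȳᵢ | A·x̄ᵢ | A·ȳᵢ
web | 1980.00 | 9.00 | 55.00 | 17820.00 | 108900.00
bottom flange | 2640.00 | 73.00 | 12.00 | 192720.00 | 31680.00
top flange | 2640.00 | 73.00 | 98.00 | 192720.00 | 258720.00
Σ | 7260.00 |  |  | 403260.00 | 399300.00
x_c = 403260.00 / 7260.00 = 55.55 mm
y_c = 399300.00 / 7260.00 = 55.00 mm

x_c = 55.55 mm, y_c = 55.00 mm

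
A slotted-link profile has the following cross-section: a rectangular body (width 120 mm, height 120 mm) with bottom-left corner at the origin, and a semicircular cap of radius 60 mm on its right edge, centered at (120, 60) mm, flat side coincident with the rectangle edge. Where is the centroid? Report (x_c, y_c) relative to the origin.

x_c = 84.10 mm, y_c = 60.00 mm

rectangular body: A = 120 × 120 = 14400.00, centroid at (60.00, 60.00).
semicircular end: A = ½π·60² = 5654.87, centroid at (145.46, 60.00).
ΣA = 20054.87 mm²
ΣAx_c = (14400.00)(60.00) + (5654.87)(145.46) = 1686584.01 mm³
ΣAy_c = (14400.00)(60.00) + (5654.87)(60.00) = 1203292.01 mm³
x_c = 1686584.01 / 20054.87 = 84.10 mm
y_c = 1203292.01 / 20054.87 = 60.00 mm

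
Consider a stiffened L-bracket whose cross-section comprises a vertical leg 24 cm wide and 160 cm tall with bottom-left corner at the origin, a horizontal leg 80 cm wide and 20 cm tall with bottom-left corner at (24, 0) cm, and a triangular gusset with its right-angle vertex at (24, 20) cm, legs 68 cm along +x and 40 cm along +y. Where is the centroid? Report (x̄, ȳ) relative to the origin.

x̄ = 31.17 cm, ȳ = 54.20 cm

Part | A | x̄ᵢ | ȳᵢ | A·x̄ᵢ | A·ȳᵢ
vertical leg | 3840.00 | 12.00 | 80.00 | 46080.00 | 307200.00
horizontal leg | 1600.00 | 64.00 | 10.00 | 102400.00 | 16000.00
gusset | 1360.00 | 46.67 | 33.33 | 63466.67 | 45333.33
Σ | 6800.00 |  |  | 211946.67 | 368533.33
x̄ = 211946.67 / 6800.00 = 31.17 cm
ȳ = 368533.33 / 6800.00 = 54.20 cm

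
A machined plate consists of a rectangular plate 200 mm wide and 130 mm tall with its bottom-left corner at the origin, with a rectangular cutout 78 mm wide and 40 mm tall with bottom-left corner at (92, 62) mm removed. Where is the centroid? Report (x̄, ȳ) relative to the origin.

x̄ = 95.77 mm, ȳ = 62.68 mm

plate: A = 200 × 130 = 26000.00, centroid at (100.00, 65.00).
hole: A = −(78 × 40) = -3120.00, centroid at (131.00, 82.00).
ΣA = 22880.00 mm²
ΣAx̄ = (26000.00)(100.00) + (-3120.00)(131.00) = 2191280.00 mm³
ΣAȳ = (26000.00)(65.00) + (-3120.00)(82.00) = 1434160.00 mm³
x̄ = 2191280.00 / 22880.00 = 95.77 mm
ȳ = 1434160.00 / 22880.00 = 62.68 mm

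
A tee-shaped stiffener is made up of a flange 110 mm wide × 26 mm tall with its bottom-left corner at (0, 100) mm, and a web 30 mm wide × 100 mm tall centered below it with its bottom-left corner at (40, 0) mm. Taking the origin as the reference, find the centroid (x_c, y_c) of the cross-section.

x_c = 55.00 mm, y_c = 80.75 mm

web: A = 30 × 100 = 3000.00, centroid at (55.00, 50.00).
flange: A = 110 × 26 = 2860.00, centroid at (55.00, 113.00).
ΣA = 5860.00 mm²
ΣAx_c = (3000.00)(55.00) + (2860.00)(55.00) = 322300.00 mm³
ΣAy_c = (3000.00)(50.00) + (2860.00)(113.00) = 473180.00 mm³
x_c = 322300.00 / 5860.00 = 55.00 mm
y_c = 473180.00 / 5860.00 = 80.75 mm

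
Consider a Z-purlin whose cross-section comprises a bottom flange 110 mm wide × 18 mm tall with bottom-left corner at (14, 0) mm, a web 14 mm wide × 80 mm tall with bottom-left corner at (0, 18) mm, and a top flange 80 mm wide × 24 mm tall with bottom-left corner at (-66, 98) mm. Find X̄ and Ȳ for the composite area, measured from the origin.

bottom flange: A = 110 × 18 = 1980.00, centroid at (69.00, 9.00).
web: A = 14 × 80 = 1120.00, centroid at (7.00, 58.00).
top flange: A = 80 × 24 = 1920.00, centroid at (-26.00, 110.00).
ΣA = 5020.00 mm², ΣAX̄ = 94540.00 mm³, ΣAȲ = 293980.00 mm³.
X̄ = 94540.00/5020.00 = 18.83 mm; Ȳ = 293980.00/5020.00 = 58.56 mm.

X̄ = 18.83 mm, Ȳ = 58.56 mm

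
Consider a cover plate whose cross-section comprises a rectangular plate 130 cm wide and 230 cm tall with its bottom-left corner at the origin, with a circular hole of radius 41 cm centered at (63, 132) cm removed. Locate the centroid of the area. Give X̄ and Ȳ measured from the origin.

plate: A = 130 × 230 = 29900.00, centroid at (65.00, 115.00).
hole: A = −π·41² = -5281.02, centroid at (63.00, 132.00).
ΣA = 24618.98 cm², ΣAX̄ = 1610795.91 cm³, ΣAȲ = 2741405.72 cm³.
X̄ = 1610795.91/24618.98 = 65.43 cm; Ȳ = 2741405.72/24618.98 = 111.35 cm.

X̄ = 65.43 cm, Ȳ = 111.35 cm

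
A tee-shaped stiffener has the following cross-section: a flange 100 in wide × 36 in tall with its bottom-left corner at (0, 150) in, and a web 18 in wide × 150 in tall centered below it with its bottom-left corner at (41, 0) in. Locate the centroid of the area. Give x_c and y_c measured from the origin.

x_c = 50.00 in, y_c = 128.14 in

web: A = 18 × 150 = 2700.00, centroid at (50.00, 75.00).
flange: A = 100 × 36 = 3600.00, centroid at (50.00, 168.00).
ΣA = 6300.00 in²
ΣAx_c = (2700.00)(50.00) + (3600.00)(50.00) = 315000.00 in³
ΣAy_c = (2700.00)(75.00) + (3600.00)(168.00) = 807300.00 in³
x_c = 315000.00 / 6300.00 = 50.00 in
y_c = 807300.00 / 6300.00 = 128.14 in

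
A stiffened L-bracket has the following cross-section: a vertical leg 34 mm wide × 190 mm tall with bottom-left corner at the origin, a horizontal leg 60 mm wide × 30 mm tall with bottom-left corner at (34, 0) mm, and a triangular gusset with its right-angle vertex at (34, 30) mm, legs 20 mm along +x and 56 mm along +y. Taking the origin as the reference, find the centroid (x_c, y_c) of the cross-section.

Part | A | x̄ᵢ | ȳᵢ | A·x̄ᵢ | A·ȳᵢ
vertical leg | 6460.00 | 17.00 | 95.00 | 109820.00 | 613700.00
horizontal leg | 1800.00 | 64.00 | 15.00 | 115200.00 | 27000.00
gusset | 560.00 | 40.67 | 48.67 | 22773.33 | 27253.33
Σ | 8820.00 |  |  | 247793.33 | 667953.33
x_c = 247793.33 / 8820.00 = 28.09 mm
y_c = 667953.33 / 8820.00 = 75.73 mm

x_c = 28.09 mm, y_c = 75.73 mm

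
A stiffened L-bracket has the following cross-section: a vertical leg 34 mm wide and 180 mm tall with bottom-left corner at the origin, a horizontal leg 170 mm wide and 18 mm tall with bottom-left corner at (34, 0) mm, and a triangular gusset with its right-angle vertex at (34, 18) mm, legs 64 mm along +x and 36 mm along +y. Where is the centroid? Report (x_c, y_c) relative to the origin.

x_c = 51.48 mm, y_c = 59.32 mm

Part | A | x̄ᵢ | ȳᵢ | A·x̄ᵢ | A·ȳᵢ
vertical leg | 6120.00 | 17.00 | 90.00 | 104040.00 | 550800.00
horizontal leg | 3060.00 | 119.00 | 9.00 | 364140.00 | 27540.00
gusset | 1152.00 | 55.33 | 30.00 | 63744.00 | 34560.00
Σ | 10332.00 |  |  | 531924.00 | 612900.00
x_c = 531924.00 / 10332.00 = 51.48 mm
y_c = 612900.00 / 10332.00 = 59.32 mm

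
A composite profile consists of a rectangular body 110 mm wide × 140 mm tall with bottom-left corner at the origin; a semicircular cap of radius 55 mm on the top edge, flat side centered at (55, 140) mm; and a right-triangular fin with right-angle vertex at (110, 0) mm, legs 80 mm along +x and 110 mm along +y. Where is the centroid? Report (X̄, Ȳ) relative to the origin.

rectangular body: A = 110 × 140 = 15400.00, centroid at (55.00, 70.00).
semicircular top: A = ½π·55² = 4751.66, centroid at (55.00, 163.34).
triangular fin: A = ½·80·110 = 4400.00, centroid at (136.67, 36.67).
ΣA = 24551.66 mm²
ΣAX̄ = (15400.00)(55.00) + (4751.66)(55.00) + (4400.00)(136.67) = 1709674.57 mm³
ΣAȲ = (15400.00)(70.00) + (4751.66)(163.34) + (4400.00)(36.67) = 2015482.24 mm³
X̄ = 1709674.57 / 24551.66 = 69.64 mm
Ȳ = 2015482.24 / 24551.66 = 82.09 mm

X̄ = 69.64 mm, Ȳ = 82.09 mm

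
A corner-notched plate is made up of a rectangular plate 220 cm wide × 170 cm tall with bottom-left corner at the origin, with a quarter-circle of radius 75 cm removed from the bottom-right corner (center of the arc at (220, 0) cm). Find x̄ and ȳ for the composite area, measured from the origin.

plate: A = 220 × 170 = 37400.00, centroid at (110.00, 85.00).
removed quarter-circle: A = −¼π·75² = -4417.86, centroid at (188.17, 31.83).
ΣA = 32982.14 cm², ΣAx̄ = 3282694.77 cm³, ΣAȳ = 3038375.00 cm³.
x̄ = 3282694.77/32982.14 = 99.53 cm; ȳ = 3038375.00/32982.14 = 92.12 cm.

x̄ = 99.53 cm, ȳ = 92.12 cm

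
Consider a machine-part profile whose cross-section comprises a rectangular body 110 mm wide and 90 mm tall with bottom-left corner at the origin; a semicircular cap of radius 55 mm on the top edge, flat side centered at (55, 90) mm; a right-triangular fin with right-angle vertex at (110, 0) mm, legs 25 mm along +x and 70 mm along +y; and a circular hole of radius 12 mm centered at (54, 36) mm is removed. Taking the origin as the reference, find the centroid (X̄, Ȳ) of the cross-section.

X̄ = 58.71 mm, Ȳ = 65.56 mm

rectangular body: A = 110 × 90 = 9900.00, centroid at (55.00, 45.00).
semicircular top: A = ½π·55² = 4751.66, centroid at (55.00, 113.34).
triangular fin: A = ½·25·70 = 875.00, centroid at (118.33, 23.33).
hole: A = −π·12² = -452.39, centroid at (54.00, 36.00).
ΣA = 15074.27 mm²
ΣAX̄ = (9900.00)(55.00) + (4751.66)(55.00) + (875.00)(118.33) + (-452.39)(54.00) = 884953.88 mm³
ΣAȲ = (9900.00)(45.00) + (4751.66)(113.34) + (875.00)(23.33) + (-452.39)(36.00) = 988196.62 mm³
X̄ = 884953.88 / 15074.27 = 58.71 mm
Ȳ = 988196.62 / 15074.27 = 65.56 mm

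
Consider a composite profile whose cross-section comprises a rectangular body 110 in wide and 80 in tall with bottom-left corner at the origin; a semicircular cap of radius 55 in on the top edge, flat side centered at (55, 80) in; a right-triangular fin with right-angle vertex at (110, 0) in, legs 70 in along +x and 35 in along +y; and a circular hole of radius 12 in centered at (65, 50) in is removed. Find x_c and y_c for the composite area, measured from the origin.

x_c = 61.38 in, y_c = 58.27 in

rectangular body: A = 110 × 80 = 8800.00, centroid at (55.00, 40.00).
semicircular top: A = ½π·55² = 4751.66, centroid at (55.00, 103.34).
triangular fin: A = ½·70·35 = 1225.00, centroid at (133.33, 11.67).
hole: A = −π·12² = -452.39, centroid at (65.00, 50.00).
ΣA = 14324.27 in², ΣAx_c = 879269.26 in³, ΣAy_c = 834721.58 in³.
x_c = 879269.26/14324.27 = 61.38 in; y_c = 834721.58/14324.27 = 58.27 in.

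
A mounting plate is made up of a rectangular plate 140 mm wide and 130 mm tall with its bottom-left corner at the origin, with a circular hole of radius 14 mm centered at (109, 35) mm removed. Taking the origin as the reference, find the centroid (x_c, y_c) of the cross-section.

x_c = 68.63 mm, y_c = 66.05 mm

Part | A | x̄ᵢ | ȳᵢ | A·x̄ᵢ | A·ȳᵢ
plate | 18200.00 | 70.00 | 65.00 | 1274000.00 | 1183000.00
hole | -615.75 | 109.00 | 35.00 | -67116.99 | -21551.33
Σ | 17584.25 |  |  | 1206883.01 | 1161448.67
x_c = 1206883.01 / 17584.25 = 68.63 mm
y_c = 1161448.67 / 17584.25 = 66.05 mm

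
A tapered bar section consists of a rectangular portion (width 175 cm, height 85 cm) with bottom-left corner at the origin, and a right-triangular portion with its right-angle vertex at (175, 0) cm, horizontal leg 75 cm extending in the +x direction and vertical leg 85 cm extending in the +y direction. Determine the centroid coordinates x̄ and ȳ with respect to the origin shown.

x̄ = 107.35 cm, ȳ = 40.00 cm

Part | A | x̄ᵢ | ȳᵢ | A·x̄ᵢ | A·ȳᵢ
rectangular portion | 14875.00 | 87.50 | 42.50 | 1301562.50 | 632187.50
triangular portion | 3187.50 | 200.00 | 28.33 | 637500.00 | 90312.50
Σ | 18062.50 |  |  | 1939062.50 | 722500.00
x̄ = 1939062.50 / 18062.50 = 107.35 cm
ȳ = 722500.00 / 18062.50 = 40.00 cm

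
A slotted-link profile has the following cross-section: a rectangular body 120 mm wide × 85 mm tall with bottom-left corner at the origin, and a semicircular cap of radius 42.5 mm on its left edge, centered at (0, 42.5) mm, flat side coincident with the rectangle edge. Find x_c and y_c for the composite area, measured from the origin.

Part | A | x̄ᵢ | ȳᵢ | A·x̄ᵢ | A·ȳᵢ
rectangular body | 10200.00 | 60.00 | 42.50 | 612000.00 | 433500.00
semicircular end | 2837.25 | -18.04 | 42.50 | -51177.08 | 120583.16
Σ | 13037.25 |  |  | 560822.92 | 554083.16
x_c = 560822.92 / 13037.25 = 43.02 mm
y_c = 554083.16 / 13037.25 = 42.50 mm

x_c = 43.02 mm, y_c = 42.50 mm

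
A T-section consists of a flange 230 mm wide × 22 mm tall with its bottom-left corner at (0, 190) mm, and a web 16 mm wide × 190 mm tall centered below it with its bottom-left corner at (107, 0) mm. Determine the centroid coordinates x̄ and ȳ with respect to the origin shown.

x̄ = 115.00 mm, ȳ = 161.22 mm

Part | A | x̄ᵢ | ȳᵢ | A·x̄ᵢ | A·ȳᵢ
web | 3040.00 | 115.00 | 95.00 | 349600.00 | 288800.00
flange | 5060.00 | 115.00 | 201.00 | 581900.00 | 1017060.00
Σ | 8100.00 |  |  | 931500.00 | 1305860.00
x̄ = 931500.00 / 8100.00 = 115.00 mm
ȳ = 1305860.00 / 8100.00 = 161.22 mm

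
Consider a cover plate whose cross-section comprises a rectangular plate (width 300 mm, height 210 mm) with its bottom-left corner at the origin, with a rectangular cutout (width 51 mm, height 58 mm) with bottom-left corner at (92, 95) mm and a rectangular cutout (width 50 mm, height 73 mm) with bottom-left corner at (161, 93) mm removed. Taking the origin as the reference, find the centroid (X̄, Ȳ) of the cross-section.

X̄ = 149.37 mm, Ȳ = 102.42 mm

Part | A | x̄ᵢ | ȳᵢ | A·x̄ᵢ | A·ȳᵢ
plate | 63000.00 | 150.00 | 105.00 | 9450000.00 | 6615000.00
hole 1 | -2958.00 | 117.50 | 124.00 | -347565.00 | -366792.00
hole 2 | -3650.00 | 186.00 | 129.50 | -678900.00 | -472675.00
Σ | 56392.00 |  |  | 8423535.00 | 5775533.00
X̄ = 8423535.00 / 56392.00 = 149.37 mm
Ȳ = 5775533.00 / 56392.00 = 102.42 mm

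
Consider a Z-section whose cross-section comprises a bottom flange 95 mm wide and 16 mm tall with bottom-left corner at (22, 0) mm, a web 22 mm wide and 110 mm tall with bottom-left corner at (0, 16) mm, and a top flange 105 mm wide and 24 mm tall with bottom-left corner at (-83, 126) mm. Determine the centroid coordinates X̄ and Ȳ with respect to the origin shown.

bottom flange: A = 95 × 16 = 1520.00, centroid at (69.50, 8.00).
web: A = 22 × 110 = 2420.00, centroid at (11.00, 71.00).
top flange: A = 105 × 24 = 2520.00, centroid at (-30.50, 138.00).
ΣA = 6460.00 mm², ΣAX̄ = 55400.00 mm³, ΣAȲ = 531740.00 mm³.
X̄ = 55400.00/6460.00 = 8.58 mm; Ȳ = 531740.00/6460.00 = 82.31 mm.

X̄ = 8.58 mm, Ȳ = 82.31 mm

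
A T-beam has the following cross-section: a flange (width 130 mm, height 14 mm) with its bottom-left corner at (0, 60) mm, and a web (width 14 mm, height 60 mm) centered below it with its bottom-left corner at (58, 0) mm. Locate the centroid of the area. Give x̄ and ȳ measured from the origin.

x̄ = 65.00 mm, ȳ = 55.32 mm

Part | A | x̄ᵢ | ȳᵢ | A·x̄ᵢ | A·ȳᵢ
web | 840.00 | 65.00 | 30.00 | 54600.00 | 25200.00
flange | 1820.00 | 65.00 | 67.00 | 118300.00 | 121940.00
Σ | 2660.00 |  |  | 172900.00 | 147140.00
x̄ = 172900.00 / 2660.00 = 65.00 mm
ȳ = 147140.00 / 2660.00 = 55.32 mm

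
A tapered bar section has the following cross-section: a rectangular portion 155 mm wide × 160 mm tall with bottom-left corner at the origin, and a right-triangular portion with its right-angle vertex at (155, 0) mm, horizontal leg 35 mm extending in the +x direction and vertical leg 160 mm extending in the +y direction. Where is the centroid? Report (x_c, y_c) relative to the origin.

Part | A | x̄ᵢ | ȳᵢ | A·x̄ᵢ | A·ȳᵢ
rectangular portion | 24800.00 | 77.50 | 80.00 | 1922000.00 | 1984000.00
triangular portion | 2800.00 | 166.67 | 53.33 | 466666.67 | 149333.33
Σ | 27600.00 |  |  | 2388666.67 | 2133333.33
x_c = 2388666.67 / 27600.00 = 86.55 mm
y_c = 2133333.33 / 27600.00 = 77.29 mm

x_c = 86.55 mm, y_c = 77.29 mm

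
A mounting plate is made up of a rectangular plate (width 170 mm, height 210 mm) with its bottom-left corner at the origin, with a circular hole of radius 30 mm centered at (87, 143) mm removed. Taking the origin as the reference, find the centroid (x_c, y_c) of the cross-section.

plate: A = 170 × 210 = 35700.00, centroid at (85.00, 105.00).
hole: A = −π·30² = -2827.43, centroid at (87.00, 143.00).
ΣA = 32872.57 mm², ΣAx_c = 2788513.30 mm³, ΣAy_c = 3344177.03 mm³.
x_c = 2788513.30/32872.57 = 84.83 mm; y_c = 3344177.03/32872.57 = 101.73 mm.

x_c = 84.83 mm, y_c = 101.73 mm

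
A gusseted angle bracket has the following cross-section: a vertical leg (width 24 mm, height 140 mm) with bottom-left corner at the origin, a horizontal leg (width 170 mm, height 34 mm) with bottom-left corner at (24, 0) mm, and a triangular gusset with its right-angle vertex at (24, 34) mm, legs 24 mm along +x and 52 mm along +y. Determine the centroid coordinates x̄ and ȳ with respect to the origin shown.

x̄ = 70.70 mm, ȳ = 37.43 mm

vertical leg: A = 24 × 140 = 3360.00, centroid at (12.00, 70.00).
horizontal leg: A = 170 × 34 = 5780.00, centroid at (109.00, 17.00).
gusset: A = ½·24·52 = 624.00, centroid at (32.00, 51.33).
ΣA = 9764.00 mm², ΣAx̄ = 690308.00 mm³, ΣAȳ = 365492.00 mm³.
x̄ = 690308.00/9764.00 = 70.70 mm; ȳ = 365492.00/9764.00 = 37.43 mm.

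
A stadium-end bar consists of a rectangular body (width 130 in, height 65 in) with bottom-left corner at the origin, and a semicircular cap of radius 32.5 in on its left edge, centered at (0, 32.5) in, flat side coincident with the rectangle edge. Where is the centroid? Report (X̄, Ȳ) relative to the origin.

rectangular body: A = 130 × 65 = 8450.00, centroid at (65.00, 32.50).
semicircular end: A = ½π·32.5² = 1659.15, centroid at (-13.79, 32.50).
ΣA = 10109.15 in², ΣAX̄ = 526364.58 in³, ΣAȲ = 328547.49 in³.
X̄ = 526364.58/10109.15 = 52.07 in; Ȳ = 328547.49/10109.15 = 32.50 in.

X̄ = 52.07 in, Ȳ = 32.50 in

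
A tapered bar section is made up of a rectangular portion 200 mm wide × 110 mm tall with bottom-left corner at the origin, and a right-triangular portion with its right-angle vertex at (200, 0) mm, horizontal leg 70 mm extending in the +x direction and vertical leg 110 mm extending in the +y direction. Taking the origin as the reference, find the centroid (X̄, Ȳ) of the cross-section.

rectangular portion: A = 200 × 110 = 22000.00, centroid at (100.00, 55.00).
triangular portion: A = ½·70·110 = 3850.00, centroid at (223.33, 36.67).
ΣA = 25850.00 mm²
ΣAX̄ = (22000.00)(100.00) + (3850.00)(223.33) = 3059833.33 mm³
ΣAȲ = (22000.00)(55.00) + (3850.00)(36.67) = 1351166.67 mm³
X̄ = 3059833.33 / 25850.00 = 118.37 mm
Ȳ = 1351166.67 / 25850.00 = 52.27 mm

X̄ = 118.37 mm, Ȳ = 52.27 mm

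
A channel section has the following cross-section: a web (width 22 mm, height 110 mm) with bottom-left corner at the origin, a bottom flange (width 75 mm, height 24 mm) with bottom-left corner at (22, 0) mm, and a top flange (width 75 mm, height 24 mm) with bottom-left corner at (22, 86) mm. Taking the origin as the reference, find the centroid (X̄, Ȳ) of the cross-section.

web: A = 22 × 110 = 2420.00, centroid at (11.00, 55.00).
bottom flange: A = 75 × 24 = 1800.00, centroid at (59.50, 12.00).
top flange: A = 75 × 24 = 1800.00, centroid at (59.50, 98.00).
ΣA = 6020.00 mm², ΣAX̄ = 240820.00 mm³, ΣAȲ = 331100.00 mm³.
X̄ = 240820.00/6020.00 = 40.00 mm; Ȳ = 331100.00/6020.00 = 55.00 mm.

X̄ = 40.00 mm, Ȳ = 55.00 mm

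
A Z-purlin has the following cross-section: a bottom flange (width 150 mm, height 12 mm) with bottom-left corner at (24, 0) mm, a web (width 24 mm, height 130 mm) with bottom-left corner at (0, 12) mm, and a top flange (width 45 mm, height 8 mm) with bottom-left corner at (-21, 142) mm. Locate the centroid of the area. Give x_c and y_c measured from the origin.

x_c = 40.94 mm, y_c = 57.50 mm

bottom flange: A = 150 × 12 = 1800.00, centroid at (99.00, 6.00).
web: A = 24 × 130 = 3120.00, centroid at (12.00, 77.00).
top flange: A = 45 × 8 = 360.00, centroid at (1.50, 146.00).
ΣA = 5280.00 mm²
ΣAx_c = (1800.00)(99.00) + (3120.00)(12.00) + (360.00)(1.50) = 216180.00 mm³
ΣAy_c = (1800.00)(6.00) + (3120.00)(77.00) + (360.00)(146.00) = 303600.00 mm³
x_c = 216180.00 / 5280.00 = 40.94 mm
y_c = 303600.00 / 5280.00 = 57.50 mm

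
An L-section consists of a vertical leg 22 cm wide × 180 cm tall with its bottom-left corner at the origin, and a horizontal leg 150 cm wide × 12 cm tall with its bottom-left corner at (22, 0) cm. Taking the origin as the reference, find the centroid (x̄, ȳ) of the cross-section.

Part | A | x̄ᵢ | ȳᵢ | A·x̄ᵢ | A·ȳᵢ
vertical leg | 3960.00 | 11.00 | 90.00 | 43560.00 | 356400.00
horizontal leg | 1800.00 | 97.00 | 6.00 | 174600.00 | 10800.00
Σ | 5760.00 |  |  | 218160.00 | 367200.00
x̄ = 218160.00 / 5760.00 = 37.88 cm
ȳ = 367200.00 / 5760.00 = 63.75 cm

x̄ = 37.88 cm, ȳ = 63.75 cm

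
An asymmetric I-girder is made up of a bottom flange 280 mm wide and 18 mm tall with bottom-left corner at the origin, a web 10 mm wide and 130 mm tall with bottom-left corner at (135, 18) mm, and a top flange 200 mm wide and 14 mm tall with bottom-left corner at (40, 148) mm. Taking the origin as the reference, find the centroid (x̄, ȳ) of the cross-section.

bottom flange: A = 280 × 18 = 5040.00, centroid at (140.00, 9.00).
web: A = 10 × 130 = 1300.00, centroid at (140.00, 83.00).
top flange: A = 200 × 14 = 2800.00, centroid at (140.00, 155.00).
ΣA = 9140.00 mm², ΣAx̄ = 1279600.00 mm³, ΣAȳ = 587260.00 mm³.
x̄ = 1279600.00/9140.00 = 140.00 mm; ȳ = 587260.00/9140.00 = 64.25 mm.

x̄ = 140.00 mm, ȳ = 64.25 mm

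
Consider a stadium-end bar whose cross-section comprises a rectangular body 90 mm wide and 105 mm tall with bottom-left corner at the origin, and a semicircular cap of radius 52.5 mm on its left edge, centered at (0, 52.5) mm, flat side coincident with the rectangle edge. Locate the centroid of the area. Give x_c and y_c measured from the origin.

x_c = 23.86 mm, y_c = 52.50 mm

rectangular body: A = 90 × 105 = 9450.00, centroid at (45.00, 52.50).
semicircular end: A = ½π·52.5² = 4329.51, centroid at (-22.28, 52.50).
ΣA = 13779.51 mm², ΣAx_c = 328781.25 mm³, ΣAy_c = 723424.14 mm³.
x_c = 328781.25/13779.51 = 23.86 mm; y_c = 723424.14/13779.51 = 52.50 mm.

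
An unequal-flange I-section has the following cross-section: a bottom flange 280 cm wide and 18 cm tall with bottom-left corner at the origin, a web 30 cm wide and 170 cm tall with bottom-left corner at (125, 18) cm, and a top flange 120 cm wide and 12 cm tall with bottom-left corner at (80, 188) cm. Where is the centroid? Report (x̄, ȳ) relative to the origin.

Part | A | x̄ᵢ | ȳᵢ | A·x̄ᵢ | A·ȳᵢ
bottom flange | 5040.00 | 140.00 | 9.00 | 705600.00 | 45360.00
web | 5100.00 | 140.00 | 103.00 | 714000.00 | 525300.00
top flange | 1440.00 | 140.00 | 194.00 | 201600.00 | 279360.00
Σ | 11580.00 |  |  | 1621200.00 | 850020.00
x̄ = 1621200.00 / 11580.00 = 140.00 cm
ȳ = 850020.00 / 11580.00 = 73.40 cm

x̄ = 140.00 cm, ȳ = 73.40 cm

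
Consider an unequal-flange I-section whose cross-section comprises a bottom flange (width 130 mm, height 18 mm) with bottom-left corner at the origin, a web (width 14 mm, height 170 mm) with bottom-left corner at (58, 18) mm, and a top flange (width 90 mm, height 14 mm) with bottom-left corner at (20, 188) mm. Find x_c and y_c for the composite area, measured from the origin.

x_c = 65.00 mm, y_c = 85.60 mm

bottom flange: A = 130 × 18 = 2340.00, centroid at (65.00, 9.00).
web: A = 14 × 170 = 2380.00, centroid at (65.00, 103.00).
top flange: A = 90 × 14 = 1260.00, centroid at (65.00, 195.00).
ΣA = 5980.00 mm², ΣAx_c = 388700.00 mm³, ΣAy_c = 511900.00 mm³.
x_c = 388700.00/5980.00 = 65.00 mm; y_c = 511900.00/5980.00 = 85.60 mm.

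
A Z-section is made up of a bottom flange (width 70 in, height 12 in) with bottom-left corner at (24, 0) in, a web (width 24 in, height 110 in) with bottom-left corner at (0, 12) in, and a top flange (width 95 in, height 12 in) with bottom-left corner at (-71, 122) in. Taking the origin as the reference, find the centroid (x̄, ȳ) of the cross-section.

Part | A | x̄ᵢ | ȳᵢ | A·x̄ᵢ | A·ȳᵢ
bottom flange | 840.00 | 59.00 | 6.00 | 49560.00 | 5040.00
web | 2640.00 | 12.00 | 67.00 | 31680.00 | 176880.00
top flange | 1140.00 | -23.50 | 128.00 | -26790.00 | 145920.00
Σ | 4620.00 |  |  | 54450.00 | 327840.00
x̄ = 54450.00 / 4620.00 = 11.79 in
ȳ = 327840.00 / 4620.00 = 70.96 in

x̄ = 11.79 in, ȳ = 70.96 in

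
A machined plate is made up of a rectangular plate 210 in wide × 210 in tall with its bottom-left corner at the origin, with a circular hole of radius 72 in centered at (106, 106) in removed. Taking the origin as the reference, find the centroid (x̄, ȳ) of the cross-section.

x̄ = 104.41 in, ȳ = 104.41 in

plate: A = 210 × 210 = 44100.00, centroid at (105.00, 105.00).
hole: A = −π·72² = -16286.02, centroid at (106.00, 106.00).
ΣA = 27813.98 in²
ΣAx̄ = (44100.00)(105.00) + (-16286.02)(106.00) = 2904182.27 in³
ΣAȳ = (44100.00)(105.00) + (-16286.02)(106.00) = 2904182.27 in³
x̄ = 2904182.27 / 27813.98 = 104.41 in
ȳ = 2904182.27 / 27813.98 = 104.41 in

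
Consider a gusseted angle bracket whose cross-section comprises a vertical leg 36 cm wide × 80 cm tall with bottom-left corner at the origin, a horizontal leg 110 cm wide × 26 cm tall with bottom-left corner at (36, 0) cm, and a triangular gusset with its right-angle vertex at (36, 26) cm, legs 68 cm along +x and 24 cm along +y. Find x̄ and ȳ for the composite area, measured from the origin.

x̄ = 54.91 cm, ȳ = 27.47 cm

vertical leg: A = 36 × 80 = 2880.00, centroid at (18.00, 40.00).
horizontal leg: A = 110 × 26 = 2860.00, centroid at (91.00, 13.00).
gusset: A = ½·68·24 = 816.00, centroid at (58.67, 34.00).
ΣA = 6556.00 cm²
ΣAx̄ = (2880.00)(18.00) + (2860.00)(91.00) + (816.00)(58.67) = 359972.00 cm³
ΣAȳ = (2880.00)(40.00) + (2860.00)(13.00) + (816.00)(34.00) = 180124.00 cm³
x̄ = 359972.00 / 6556.00 = 54.91 cm
ȳ = 180124.00 / 6556.00 = 27.47 cm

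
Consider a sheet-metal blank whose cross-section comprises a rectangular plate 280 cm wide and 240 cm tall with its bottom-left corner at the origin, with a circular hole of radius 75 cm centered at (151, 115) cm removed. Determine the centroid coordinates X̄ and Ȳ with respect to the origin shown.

X̄ = 136.08 cm, Ȳ = 121.78 cm

plate: A = 280 × 240 = 67200.00, centroid at (140.00, 120.00).
hole: A = −π·75² = -17671.46, centroid at (151.00, 115.00).
ΣA = 49528.54 cm²
ΣAX̄ = (67200.00)(140.00) + (-17671.46)(151.00) = 6739609.74 cm³
ΣAȲ = (67200.00)(120.00) + (-17671.46)(115.00) = 6031782.25 cm³
X̄ = 6739609.74 / 49528.54 = 136.08 cm
Ȳ = 6031782.25 / 49528.54 = 121.78 cm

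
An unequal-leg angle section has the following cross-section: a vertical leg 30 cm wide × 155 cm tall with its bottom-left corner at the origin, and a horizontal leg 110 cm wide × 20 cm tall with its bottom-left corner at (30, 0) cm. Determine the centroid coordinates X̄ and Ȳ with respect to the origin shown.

vertical leg: A = 30 × 155 = 4650.00, centroid at (15.00, 77.50).
horizontal leg: A = 110 × 20 = 2200.00, centroid at (85.00, 10.00).
ΣA = 6850.00 cm², ΣAX̄ = 256750.00 cm³, ΣAȲ = 382375.00 cm³.
X̄ = 256750.00/6850.00 = 37.48 cm; Ȳ = 382375.00/6850.00 = 55.82 cm.

X̄ = 37.48 cm, Ȳ = 55.82 cm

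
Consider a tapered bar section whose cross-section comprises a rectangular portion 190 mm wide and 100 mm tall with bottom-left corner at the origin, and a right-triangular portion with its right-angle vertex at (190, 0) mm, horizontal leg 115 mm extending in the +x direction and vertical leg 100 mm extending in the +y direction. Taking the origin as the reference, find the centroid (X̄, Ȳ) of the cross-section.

rectangular portion: A = 190 × 100 = 19000.00, centroid at (95.00, 50.00).
triangular portion: A = ½·115·100 = 5750.00, centroid at (228.33, 33.33).
ΣA = 24750.00 mm²
ΣAX̄ = (19000.00)(95.00) + (5750.00)(228.33) = 3117916.67 mm³
ΣAȲ = (19000.00)(50.00) + (5750.00)(33.33) = 1141666.67 mm³
X̄ = 3117916.67 / 24750.00 = 125.98 mm
Ȳ = 1141666.67 / 24750.00 = 46.13 mm

X̄ = 125.98 mm, Ȳ = 46.13 mm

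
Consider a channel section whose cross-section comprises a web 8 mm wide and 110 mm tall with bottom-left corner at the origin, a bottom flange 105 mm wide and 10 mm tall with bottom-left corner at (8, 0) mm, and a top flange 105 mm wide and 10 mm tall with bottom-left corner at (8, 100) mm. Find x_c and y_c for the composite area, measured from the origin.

x_c = 43.82 mm, y_c = 55.00 mm

web: A = 8 × 110 = 880.00, centroid at (4.00, 55.00).
bottom flange: A = 105 × 10 = 1050.00, centroid at (60.50, 5.00).
top flange: A = 105 × 10 = 1050.00, centroid at (60.50, 105.00).
ΣA = 2980.00 mm², ΣAx_c = 130570.00 mm³, ΣAy_c = 163900.00 mm³.
x_c = 130570.00/2980.00 = 43.82 mm; y_c = 163900.00/2980.00 = 55.00 mm.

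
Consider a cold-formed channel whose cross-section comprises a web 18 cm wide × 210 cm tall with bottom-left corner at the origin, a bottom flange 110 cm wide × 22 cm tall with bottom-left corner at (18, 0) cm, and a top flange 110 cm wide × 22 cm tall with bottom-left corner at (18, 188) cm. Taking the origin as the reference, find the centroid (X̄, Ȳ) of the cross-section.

web: A = 18 × 210 = 3780.00, centroid at (9.00, 105.00).
bottom flange: A = 110 × 22 = 2420.00, centroid at (73.00, 11.00).
top flange: A = 110 × 22 = 2420.00, centroid at (73.00, 199.00).
ΣA = 8620.00 cm², ΣAX̄ = 387340.00 cm³, ΣAȲ = 905100.00 cm³.
X̄ = 387340.00/8620.00 = 44.94 cm; Ȳ = 905100.00/8620.00 = 105.00 cm.

X̄ = 44.94 cm, Ȳ = 105.00 cm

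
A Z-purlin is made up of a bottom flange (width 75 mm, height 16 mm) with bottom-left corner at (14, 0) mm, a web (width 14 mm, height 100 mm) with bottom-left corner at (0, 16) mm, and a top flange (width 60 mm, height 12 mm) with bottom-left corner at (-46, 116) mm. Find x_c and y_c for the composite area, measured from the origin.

x_c = 18.10 mm, y_c = 57.18 mm

bottom flange: A = 75 × 16 = 1200.00, centroid at (51.50, 8.00).
web: A = 14 × 100 = 1400.00, centroid at (7.00, 66.00).
top flange: A = 60 × 12 = 720.00, centroid at (-16.00, 122.00).
ΣA = 3320.00 mm²
ΣAx_c = (1200.00)(51.50) + (1400.00)(7.00) + (720.00)(-16.00) = 60080.00 mm³
ΣAy_c = (1200.00)(8.00) + (1400.00)(66.00) + (720.00)(122.00) = 189840.00 mm³
x_c = 60080.00 / 3320.00 = 18.10 mm
y_c = 189840.00 / 3320.00 = 57.18 mm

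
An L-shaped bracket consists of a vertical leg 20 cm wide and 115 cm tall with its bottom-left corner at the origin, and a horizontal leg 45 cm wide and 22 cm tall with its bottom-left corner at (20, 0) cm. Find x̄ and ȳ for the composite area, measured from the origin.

vertical leg: A = 20 × 115 = 2300.00, centroid at (10.00, 57.50).
horizontal leg: A = 45 × 22 = 990.00, centroid at (42.50, 11.00).
ΣA = 3290.00 cm²
ΣAx̄ = (2300.00)(10.00) + (990.00)(42.50) = 65075.00 cm³
ΣAȳ = (2300.00)(57.50) + (990.00)(11.00) = 143140.00 cm³
x̄ = 65075.00 / 3290.00 = 19.78 cm
ȳ = 143140.00 / 3290.00 = 43.51 cm

x̄ = 19.78 cm, ȳ = 43.51 cm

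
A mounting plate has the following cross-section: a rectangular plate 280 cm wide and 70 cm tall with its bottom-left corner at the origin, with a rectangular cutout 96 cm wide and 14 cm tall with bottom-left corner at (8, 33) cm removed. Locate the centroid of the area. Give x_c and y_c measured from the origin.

plate: A = 280 × 70 = 19600.00, centroid at (140.00, 35.00).
hole: A = −(96 × 14) = -1344.00, centroid at (56.00, 40.00).
ΣA = 18256.00 cm²
ΣAx_c = (19600.00)(140.00) + (-1344.00)(56.00) = 2668736.00 cm³
ΣAy_c = (19600.00)(35.00) + (-1344.00)(40.00) = 632240.00 cm³
x_c = 2668736.00 / 18256.00 = 146.18 cm
y_c = 632240.00 / 18256.00 = 34.63 cm

x_c = 146.18 cm, y_c = 34.63 cm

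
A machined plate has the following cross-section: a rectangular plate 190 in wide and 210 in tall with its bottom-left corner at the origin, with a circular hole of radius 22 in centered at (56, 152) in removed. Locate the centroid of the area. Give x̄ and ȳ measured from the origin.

Part | A | x̄ᵢ | ȳᵢ | A·x̄ᵢ | A·ȳᵢ
plate | 39900.00 | 95.00 | 105.00 | 3790500.00 | 4189500.00
hole | -1520.53 | 56.00 | 152.00 | -85149.73 | -231120.69
Σ | 38379.47 |  |  | 3705350.27 | 3958379.31
x̄ = 3705350.27 / 38379.47 = 96.55 in
ȳ = 3958379.31 / 38379.47 = 103.14 in

x̄ = 96.55 in, ȳ = 103.14 in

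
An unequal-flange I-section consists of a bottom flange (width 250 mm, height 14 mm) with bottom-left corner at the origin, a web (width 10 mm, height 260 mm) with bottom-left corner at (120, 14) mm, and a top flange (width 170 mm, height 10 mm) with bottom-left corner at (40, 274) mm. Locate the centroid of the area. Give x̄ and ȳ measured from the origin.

bottom flange: A = 250 × 14 = 3500.00, centroid at (125.00, 7.00).
web: A = 10 × 260 = 2600.00, centroid at (125.00, 144.00).
top flange: A = 170 × 10 = 1700.00, centroid at (125.00, 279.00).
ΣA = 7800.00 mm²
ΣAx̄ = (3500.00)(125.00) + (2600.00)(125.00) + (1700.00)(125.00) = 975000.00 mm³
ΣAȳ = (3500.00)(7.00) + (2600.00)(144.00) + (1700.00)(279.00) = 873200.00 mm³
x̄ = 975000.00 / 7800.00 = 125.00 mm
ȳ = 873200.00 / 7800.00 = 111.95 mm

x̄ = 125.00 mm, ȳ = 111.95 mm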